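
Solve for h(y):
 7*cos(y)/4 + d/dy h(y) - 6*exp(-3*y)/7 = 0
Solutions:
 h(y) = C1 - 7*sin(y)/4 - 2*exp(-3*y)/7


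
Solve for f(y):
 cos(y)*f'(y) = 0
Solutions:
 f(y) = C1


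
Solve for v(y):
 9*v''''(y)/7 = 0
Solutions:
 v(y) = C1 + C2*y + C3*y^2 + C4*y^3


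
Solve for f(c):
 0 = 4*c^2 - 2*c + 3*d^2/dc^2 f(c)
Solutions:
 f(c) = C1 + C2*c - c^4/9 + c^3/9


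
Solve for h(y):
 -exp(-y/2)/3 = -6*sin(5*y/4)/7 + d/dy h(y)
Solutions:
 h(y) = C1 - 24*cos(5*y/4)/35 + 2*exp(-y/2)/3


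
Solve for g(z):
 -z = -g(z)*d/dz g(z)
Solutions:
 g(z) = -sqrt(C1 + z^2)
 g(z) = sqrt(C1 + z^2)


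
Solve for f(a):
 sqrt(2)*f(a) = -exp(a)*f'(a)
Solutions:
 f(a) = C1*exp(sqrt(2)*exp(-a))


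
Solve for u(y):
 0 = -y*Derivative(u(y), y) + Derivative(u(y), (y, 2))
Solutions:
 u(y) = C1 + C2*erfi(sqrt(2)*y/2)


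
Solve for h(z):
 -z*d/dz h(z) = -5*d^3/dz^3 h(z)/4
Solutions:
 h(z) = C1 + Integral(C2*airyai(10^(2/3)*z/5) + C3*airybi(10^(2/3)*z/5), z)


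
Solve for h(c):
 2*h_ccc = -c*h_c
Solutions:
 h(c) = C1 + Integral(C2*airyai(-2^(2/3)*c/2) + C3*airybi(-2^(2/3)*c/2), c)


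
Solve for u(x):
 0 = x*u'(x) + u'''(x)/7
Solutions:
 u(x) = C1 + Integral(C2*airyai(-7^(1/3)*x) + C3*airybi(-7^(1/3)*x), x)


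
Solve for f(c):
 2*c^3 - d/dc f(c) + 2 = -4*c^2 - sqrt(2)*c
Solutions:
 f(c) = C1 + c^4/2 + 4*c^3/3 + sqrt(2)*c^2/2 + 2*c


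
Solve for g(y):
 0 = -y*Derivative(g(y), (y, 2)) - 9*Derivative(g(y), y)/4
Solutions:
 g(y) = C1 + C2/y^(5/4)


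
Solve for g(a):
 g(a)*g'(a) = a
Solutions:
 g(a) = -sqrt(C1 + a^2)
 g(a) = sqrt(C1 + a^2)


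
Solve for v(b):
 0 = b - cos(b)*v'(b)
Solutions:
 v(b) = C1 + Integral(b/cos(b), b)


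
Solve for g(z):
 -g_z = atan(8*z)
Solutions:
 g(z) = C1 - z*atan(8*z) + log(64*z^2 + 1)/16


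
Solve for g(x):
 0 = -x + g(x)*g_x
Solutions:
 g(x) = -sqrt(C1 + x^2)
 g(x) = sqrt(C1 + x^2)


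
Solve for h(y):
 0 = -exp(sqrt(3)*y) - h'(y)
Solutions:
 h(y) = C1 - sqrt(3)*exp(sqrt(3)*y)/3


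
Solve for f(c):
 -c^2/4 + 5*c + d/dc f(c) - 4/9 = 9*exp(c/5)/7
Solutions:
 f(c) = C1 + c^3/12 - 5*c^2/2 + 4*c/9 + 45*exp(c/5)/7


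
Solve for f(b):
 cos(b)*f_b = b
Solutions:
 f(b) = C1 + Integral(b/cos(b), b)


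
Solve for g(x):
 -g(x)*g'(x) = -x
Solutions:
 g(x) = -sqrt(C1 + x^2)
 g(x) = sqrt(C1 + x^2)


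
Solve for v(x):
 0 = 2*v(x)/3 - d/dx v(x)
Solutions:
 v(x) = C1*exp(2*x/3)


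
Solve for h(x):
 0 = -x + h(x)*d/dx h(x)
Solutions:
 h(x) = -sqrt(C1 + x^2)
 h(x) = sqrt(C1 + x^2)


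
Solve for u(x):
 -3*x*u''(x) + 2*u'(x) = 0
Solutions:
 u(x) = C1 + C2*x^(5/3)


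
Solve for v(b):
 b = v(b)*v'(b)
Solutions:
 v(b) = -sqrt(C1 + b^2)
 v(b) = sqrt(C1 + b^2)


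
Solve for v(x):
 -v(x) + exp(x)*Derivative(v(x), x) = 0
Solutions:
 v(x) = C1*exp(-exp(-x))


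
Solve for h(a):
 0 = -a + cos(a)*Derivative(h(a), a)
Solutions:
 h(a) = C1 + Integral(a/cos(a), a)


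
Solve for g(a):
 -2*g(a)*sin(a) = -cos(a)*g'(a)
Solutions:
 g(a) = C1/cos(a)^2


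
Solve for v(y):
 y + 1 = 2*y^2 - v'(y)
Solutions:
 v(y) = C1 + 2*y^3/3 - y^2/2 - y


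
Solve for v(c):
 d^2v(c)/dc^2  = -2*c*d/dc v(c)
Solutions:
 v(c) = C1 + C2*erf(c)


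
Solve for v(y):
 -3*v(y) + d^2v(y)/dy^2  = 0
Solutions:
 v(y) = C1*exp(-sqrt(3)*y) + C2*exp(sqrt(3)*y)


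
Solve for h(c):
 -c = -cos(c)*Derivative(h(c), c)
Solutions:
 h(c) = C1 + Integral(c/cos(c), c)


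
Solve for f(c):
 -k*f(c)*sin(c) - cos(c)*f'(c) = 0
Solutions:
 f(c) = C1*exp(k*log(cos(c)))


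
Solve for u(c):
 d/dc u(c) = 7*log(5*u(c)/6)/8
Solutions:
 -8*Integral(1/(log(_y) - log(6) + log(5)), (_y, u(c)))/7 = C1 - c


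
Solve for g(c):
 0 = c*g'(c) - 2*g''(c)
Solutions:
 g(c) = C1 + C2*erfi(c/2)


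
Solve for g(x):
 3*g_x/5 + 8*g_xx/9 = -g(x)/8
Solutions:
 g(x) = (C1*sin(3*sqrt(19)*x/80) + C2*cos(3*sqrt(19)*x/80))*exp(-27*x/80)


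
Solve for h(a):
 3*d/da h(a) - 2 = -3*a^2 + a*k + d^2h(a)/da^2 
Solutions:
 h(a) = C1 + C2*exp(3*a) - a^3/3 + a^2*k/6 - a^2/3 + a*k/9 + 4*a/9


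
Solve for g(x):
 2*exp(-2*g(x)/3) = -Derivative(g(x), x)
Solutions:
 g(x) = 3*log(-sqrt(C1 - 2*x)) - 3*log(3) + 3*log(6)/2
 g(x) = 3*log(C1 - 2*x)/2 - 3*log(3) + 3*log(6)/2


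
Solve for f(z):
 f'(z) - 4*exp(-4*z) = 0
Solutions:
 f(z) = C1 - exp(-4*z)


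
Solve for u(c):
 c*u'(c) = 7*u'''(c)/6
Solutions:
 u(c) = C1 + Integral(C2*airyai(6^(1/3)*7^(2/3)*c/7) + C3*airybi(6^(1/3)*7^(2/3)*c/7), c)


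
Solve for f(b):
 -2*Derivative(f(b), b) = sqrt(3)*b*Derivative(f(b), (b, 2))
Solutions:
 f(b) = C1 + C2*b^(1 - 2*sqrt(3)/3)


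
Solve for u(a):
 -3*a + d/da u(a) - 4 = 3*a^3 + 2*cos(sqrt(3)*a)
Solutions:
 u(a) = C1 + 3*a^4/4 + 3*a^2/2 + 4*a + 2*sqrt(3)*sin(sqrt(3)*a)/3


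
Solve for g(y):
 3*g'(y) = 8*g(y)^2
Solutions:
 g(y) = -3/(C1 + 8*y)


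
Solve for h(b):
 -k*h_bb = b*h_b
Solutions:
 h(b) = C1 + C2*sqrt(k)*erf(sqrt(2)*b*sqrt(1/k)/2)


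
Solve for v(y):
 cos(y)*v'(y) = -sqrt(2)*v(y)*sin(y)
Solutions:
 v(y) = C1*cos(y)^(sqrt(2))


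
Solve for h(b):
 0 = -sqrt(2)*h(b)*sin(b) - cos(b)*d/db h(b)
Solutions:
 h(b) = C1*cos(b)^(sqrt(2))


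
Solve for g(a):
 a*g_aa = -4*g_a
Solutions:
 g(a) = C1 + C2/a^3


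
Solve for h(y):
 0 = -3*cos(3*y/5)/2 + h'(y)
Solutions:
 h(y) = C1 + 5*sin(3*y/5)/2


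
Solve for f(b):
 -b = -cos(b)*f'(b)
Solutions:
 f(b) = C1 + Integral(b/cos(b), b)


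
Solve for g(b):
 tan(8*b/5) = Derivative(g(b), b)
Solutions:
 g(b) = C1 - 5*log(cos(8*b/5))/8


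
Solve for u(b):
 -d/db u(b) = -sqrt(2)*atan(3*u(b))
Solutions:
 Integral(1/atan(3*_y), (_y, u(b))) = C1 + sqrt(2)*b


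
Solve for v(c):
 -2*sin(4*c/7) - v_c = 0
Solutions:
 v(c) = C1 + 7*cos(4*c/7)/2


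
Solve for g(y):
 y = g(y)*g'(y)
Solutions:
 g(y) = -sqrt(C1 + y^2)
 g(y) = sqrt(C1 + y^2)


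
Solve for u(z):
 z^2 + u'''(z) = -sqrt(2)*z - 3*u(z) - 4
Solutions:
 u(z) = C3*exp(-3^(1/3)*z) - z^2/3 - sqrt(2)*z/3 + (C1*sin(3^(5/6)*z/2) + C2*cos(3^(5/6)*z/2))*exp(3^(1/3)*z/2) - 4/3


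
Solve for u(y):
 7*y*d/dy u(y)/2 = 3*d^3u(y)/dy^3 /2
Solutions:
 u(y) = C1 + Integral(C2*airyai(3^(2/3)*7^(1/3)*y/3) + C3*airybi(3^(2/3)*7^(1/3)*y/3), y)


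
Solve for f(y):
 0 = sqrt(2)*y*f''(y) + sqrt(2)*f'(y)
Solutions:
 f(y) = C1 + C2*log(y)


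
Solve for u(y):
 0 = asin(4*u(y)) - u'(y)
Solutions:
 Integral(1/asin(4*_y), (_y, u(y))) = C1 + y


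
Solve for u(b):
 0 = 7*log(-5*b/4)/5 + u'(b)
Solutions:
 u(b) = C1 - 7*b*log(-b)/5 + 7*b*(-log(5) + 1 + 2*log(2))/5


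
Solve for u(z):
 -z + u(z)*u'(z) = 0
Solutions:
 u(z) = -sqrt(C1 + z^2)
 u(z) = sqrt(C1 + z^2)


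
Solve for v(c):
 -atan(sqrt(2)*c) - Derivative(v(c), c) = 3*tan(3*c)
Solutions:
 v(c) = C1 - c*atan(sqrt(2)*c) + sqrt(2)*log(2*c^2 + 1)/4 + log(cos(3*c))


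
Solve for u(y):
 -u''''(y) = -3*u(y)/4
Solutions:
 u(y) = C1*exp(-sqrt(2)*3^(1/4)*y/2) + C2*exp(sqrt(2)*3^(1/4)*y/2) + C3*sin(sqrt(2)*3^(1/4)*y/2) + C4*cos(sqrt(2)*3^(1/4)*y/2)


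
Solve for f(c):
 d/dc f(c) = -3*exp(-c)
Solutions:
 f(c) = C1 + 3*exp(-c)


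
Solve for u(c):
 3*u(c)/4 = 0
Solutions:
 u(c) = 0


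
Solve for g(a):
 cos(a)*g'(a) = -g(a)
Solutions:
 g(a) = C1*sqrt(sin(a) - 1)/sqrt(sin(a) + 1)


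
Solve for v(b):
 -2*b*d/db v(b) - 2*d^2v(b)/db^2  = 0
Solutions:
 v(b) = C1 + C2*erf(sqrt(2)*b/2)


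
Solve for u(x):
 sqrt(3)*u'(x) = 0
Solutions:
 u(x) = C1


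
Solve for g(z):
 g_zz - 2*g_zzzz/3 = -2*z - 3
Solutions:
 g(z) = C1 + C2*z + C3*exp(-sqrt(6)*z/2) + C4*exp(sqrt(6)*z/2) - z^3/3 - 3*z^2/2


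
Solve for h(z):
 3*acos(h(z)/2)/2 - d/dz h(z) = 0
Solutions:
 Integral(1/acos(_y/2), (_y, h(z))) = C1 + 3*z/2


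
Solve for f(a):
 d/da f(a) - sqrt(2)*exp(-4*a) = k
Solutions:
 f(a) = C1 + a*k - sqrt(2)*exp(-4*a)/4


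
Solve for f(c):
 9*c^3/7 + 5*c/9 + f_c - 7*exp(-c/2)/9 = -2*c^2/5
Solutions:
 f(c) = C1 - 9*c^4/28 - 2*c^3/15 - 5*c^2/18 - 14*exp(-c/2)/9


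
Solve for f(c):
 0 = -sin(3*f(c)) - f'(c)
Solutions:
 f(c) = -acos((-C1 - exp(6*c))/(C1 - exp(6*c)))/3 + 2*pi/3
 f(c) = acos((-C1 - exp(6*c))/(C1 - exp(6*c)))/3


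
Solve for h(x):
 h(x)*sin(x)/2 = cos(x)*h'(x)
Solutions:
 h(x) = C1/sqrt(cos(x))


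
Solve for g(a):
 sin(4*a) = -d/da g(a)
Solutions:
 g(a) = C1 + cos(4*a)/4


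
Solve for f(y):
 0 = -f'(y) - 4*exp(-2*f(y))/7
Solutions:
 f(y) = log(-sqrt(C1 - 56*y)) - log(7)
 f(y) = log(C1 - 56*y)/2 - log(7)


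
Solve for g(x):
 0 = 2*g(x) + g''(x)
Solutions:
 g(x) = C1*sin(sqrt(2)*x) + C2*cos(sqrt(2)*x)


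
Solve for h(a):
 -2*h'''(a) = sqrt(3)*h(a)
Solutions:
 h(a) = C3*exp(-2^(2/3)*3^(1/6)*a/2) + (C1*sin(6^(2/3)*a/4) + C2*cos(6^(2/3)*a/4))*exp(2^(2/3)*3^(1/6)*a/4)


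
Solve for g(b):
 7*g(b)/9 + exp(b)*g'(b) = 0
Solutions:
 g(b) = C1*exp(7*exp(-b)/9)


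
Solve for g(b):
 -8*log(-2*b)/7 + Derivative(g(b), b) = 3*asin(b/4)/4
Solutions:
 g(b) = C1 + 8*b*log(-b)/7 + 3*b*asin(b/4)/4 - 8*b/7 + 8*b*log(2)/7 + 3*sqrt(16 - b^2)/4


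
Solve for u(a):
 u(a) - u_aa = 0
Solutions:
 u(a) = C1*exp(-a) + C2*exp(a)


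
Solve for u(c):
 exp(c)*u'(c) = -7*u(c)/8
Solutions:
 u(c) = C1*exp(7*exp(-c)/8)


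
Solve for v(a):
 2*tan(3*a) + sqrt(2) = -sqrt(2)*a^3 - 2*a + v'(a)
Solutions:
 v(a) = C1 + sqrt(2)*a^4/4 + a^2 + sqrt(2)*a - 2*log(cos(3*a))/3


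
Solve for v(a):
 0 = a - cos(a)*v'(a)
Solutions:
 v(a) = C1 + Integral(a/cos(a), a)


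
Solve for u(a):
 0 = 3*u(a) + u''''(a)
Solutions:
 u(a) = (C1*sin(sqrt(2)*3^(1/4)*a/2) + C2*cos(sqrt(2)*3^(1/4)*a/2))*exp(-sqrt(2)*3^(1/4)*a/2) + (C3*sin(sqrt(2)*3^(1/4)*a/2) + C4*cos(sqrt(2)*3^(1/4)*a/2))*exp(sqrt(2)*3^(1/4)*a/2)


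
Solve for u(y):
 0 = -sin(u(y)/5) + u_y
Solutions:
 -y + 5*log(cos(u(y)/5) - 1)/2 - 5*log(cos(u(y)/5) + 1)/2 = C1


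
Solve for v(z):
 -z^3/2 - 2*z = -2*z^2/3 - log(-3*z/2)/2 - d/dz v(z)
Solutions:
 v(z) = C1 + z^4/8 - 2*z^3/9 + z^2 - z*log(-z)/2 + z*(-log(3) + 1/2 + log(6)/2)


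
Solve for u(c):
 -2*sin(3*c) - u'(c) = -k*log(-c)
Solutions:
 u(c) = C1 + c*k*(log(-c) - 1) + 2*cos(3*c)/3


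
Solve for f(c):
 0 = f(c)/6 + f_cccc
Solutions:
 f(c) = (C1*sin(2^(1/4)*3^(3/4)*c/6) + C2*cos(2^(1/4)*3^(3/4)*c/6))*exp(-2^(1/4)*3^(3/4)*c/6) + (C3*sin(2^(1/4)*3^(3/4)*c/6) + C4*cos(2^(1/4)*3^(3/4)*c/6))*exp(2^(1/4)*3^(3/4)*c/6)


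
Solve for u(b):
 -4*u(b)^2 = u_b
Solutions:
 u(b) = 1/(C1 + 4*b)


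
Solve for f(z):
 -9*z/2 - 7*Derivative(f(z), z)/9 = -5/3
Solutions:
 f(z) = C1 - 81*z^2/28 + 15*z/7


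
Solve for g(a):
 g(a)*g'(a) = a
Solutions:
 g(a) = -sqrt(C1 + a^2)
 g(a) = sqrt(C1 + a^2)


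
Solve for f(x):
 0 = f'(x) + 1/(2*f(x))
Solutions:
 f(x) = -sqrt(C1 - x)
 f(x) = sqrt(C1 - x)


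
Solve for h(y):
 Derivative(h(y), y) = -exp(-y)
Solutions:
 h(y) = C1 + exp(-y)


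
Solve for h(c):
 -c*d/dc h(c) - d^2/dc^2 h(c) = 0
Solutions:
 h(c) = C1 + C2*erf(sqrt(2)*c/2)


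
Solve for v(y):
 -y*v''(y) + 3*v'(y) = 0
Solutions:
 v(y) = C1 + C2*y^4


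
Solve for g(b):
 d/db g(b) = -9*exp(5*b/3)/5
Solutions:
 g(b) = C1 - 27*exp(5*b/3)/25


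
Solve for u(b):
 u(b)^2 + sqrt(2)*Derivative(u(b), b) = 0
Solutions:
 u(b) = 2/(C1 + sqrt(2)*b)


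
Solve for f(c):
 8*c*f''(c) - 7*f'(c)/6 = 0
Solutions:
 f(c) = C1 + C2*c^(55/48)


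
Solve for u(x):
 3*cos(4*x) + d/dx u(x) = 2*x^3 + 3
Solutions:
 u(x) = C1 + x^4/2 + 3*x - 3*sin(4*x)/4


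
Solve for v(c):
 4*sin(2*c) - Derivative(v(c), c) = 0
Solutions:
 v(c) = C1 - 2*cos(2*c)


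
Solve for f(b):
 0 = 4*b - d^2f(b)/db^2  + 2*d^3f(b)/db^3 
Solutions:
 f(b) = C1 + C2*b + C3*exp(b/2) + 2*b^3/3 + 4*b^2


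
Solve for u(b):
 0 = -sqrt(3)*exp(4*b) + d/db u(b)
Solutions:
 u(b) = C1 + sqrt(3)*exp(4*b)/4


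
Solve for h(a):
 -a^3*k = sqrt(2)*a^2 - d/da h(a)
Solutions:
 h(a) = C1 + a^4*k/4 + sqrt(2)*a^3/3


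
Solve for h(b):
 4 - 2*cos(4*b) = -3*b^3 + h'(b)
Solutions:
 h(b) = C1 + 3*b^4/4 + 4*b - sin(4*b)/2


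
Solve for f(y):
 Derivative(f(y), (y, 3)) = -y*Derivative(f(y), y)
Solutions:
 f(y) = C1 + Integral(C2*airyai(-y) + C3*airybi(-y), y)


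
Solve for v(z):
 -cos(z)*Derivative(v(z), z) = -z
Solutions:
 v(z) = C1 + Integral(z/cos(z), z)


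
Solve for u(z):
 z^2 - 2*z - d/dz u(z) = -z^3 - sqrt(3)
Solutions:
 u(z) = C1 + z^4/4 + z^3/3 - z^2 + sqrt(3)*z


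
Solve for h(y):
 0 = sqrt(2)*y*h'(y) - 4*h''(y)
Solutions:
 h(y) = C1 + C2*erfi(2^(3/4)*y/4)


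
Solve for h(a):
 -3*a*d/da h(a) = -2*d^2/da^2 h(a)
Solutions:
 h(a) = C1 + C2*erfi(sqrt(3)*a/2)


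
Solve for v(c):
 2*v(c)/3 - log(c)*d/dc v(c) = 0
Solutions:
 v(c) = C1*exp(2*li(c)/3)


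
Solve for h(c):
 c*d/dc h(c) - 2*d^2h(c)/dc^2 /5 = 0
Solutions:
 h(c) = C1 + C2*erfi(sqrt(5)*c/2)


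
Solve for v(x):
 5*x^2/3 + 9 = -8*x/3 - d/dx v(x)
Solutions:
 v(x) = C1 - 5*x^3/9 - 4*x^2/3 - 9*x


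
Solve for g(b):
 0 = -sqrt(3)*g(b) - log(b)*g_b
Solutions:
 g(b) = C1*exp(-sqrt(3)*li(b))


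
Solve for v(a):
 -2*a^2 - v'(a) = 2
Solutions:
 v(a) = C1 - 2*a^3/3 - 2*a


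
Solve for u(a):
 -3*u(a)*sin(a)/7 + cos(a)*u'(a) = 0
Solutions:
 u(a) = C1/cos(a)^(3/7)


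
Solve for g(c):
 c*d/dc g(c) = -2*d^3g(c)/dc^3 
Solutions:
 g(c) = C1 + Integral(C2*airyai(-2^(2/3)*c/2) + C3*airybi(-2^(2/3)*c/2), c)


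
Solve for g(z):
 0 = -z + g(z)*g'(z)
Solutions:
 g(z) = -sqrt(C1 + z^2)
 g(z) = sqrt(C1 + z^2)


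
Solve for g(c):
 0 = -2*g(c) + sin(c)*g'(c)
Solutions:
 g(c) = C1*(cos(c) - 1)/(cos(c) + 1)


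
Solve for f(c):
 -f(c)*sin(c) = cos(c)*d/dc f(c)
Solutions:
 f(c) = C1*cos(c)


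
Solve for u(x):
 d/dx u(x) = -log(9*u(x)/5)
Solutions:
 Integral(1/(log(_y) - log(5) + 2*log(3)), (_y, u(x))) = C1 - x


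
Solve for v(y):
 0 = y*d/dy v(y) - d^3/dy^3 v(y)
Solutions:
 v(y) = C1 + Integral(C2*airyai(y) + C3*airybi(y), y)


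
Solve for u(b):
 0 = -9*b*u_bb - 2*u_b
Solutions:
 u(b) = C1 + C2*b^(7/9)


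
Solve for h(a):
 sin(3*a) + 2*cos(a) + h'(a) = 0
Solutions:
 h(a) = C1 - 2*sin(a) + cos(3*a)/3


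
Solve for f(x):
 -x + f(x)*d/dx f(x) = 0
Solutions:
 f(x) = -sqrt(C1 + x^2)
 f(x) = sqrt(C1 + x^2)


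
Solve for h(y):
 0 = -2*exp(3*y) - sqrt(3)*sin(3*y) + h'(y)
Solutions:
 h(y) = C1 + 2*exp(3*y)/3 - sqrt(3)*cos(3*y)/3


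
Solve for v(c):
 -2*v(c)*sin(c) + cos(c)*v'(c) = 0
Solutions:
 v(c) = C1/cos(c)^2


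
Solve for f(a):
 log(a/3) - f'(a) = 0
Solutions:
 f(a) = C1 + a*log(a) - a*log(3) - a


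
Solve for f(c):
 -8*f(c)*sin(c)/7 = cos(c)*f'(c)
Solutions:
 f(c) = C1*cos(c)^(8/7)


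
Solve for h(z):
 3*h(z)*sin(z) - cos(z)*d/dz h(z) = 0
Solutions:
 h(z) = C1/cos(z)^3


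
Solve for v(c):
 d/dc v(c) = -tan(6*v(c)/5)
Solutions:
 v(c) = -5*asin(C1*exp(-6*c/5))/6 + 5*pi/6
 v(c) = 5*asin(C1*exp(-6*c/5))/6


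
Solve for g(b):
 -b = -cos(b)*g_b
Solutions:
 g(b) = C1 + Integral(b/cos(b), b)


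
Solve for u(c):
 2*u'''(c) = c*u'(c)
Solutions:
 u(c) = C1 + Integral(C2*airyai(2^(2/3)*c/2) + C3*airybi(2^(2/3)*c/2), c)


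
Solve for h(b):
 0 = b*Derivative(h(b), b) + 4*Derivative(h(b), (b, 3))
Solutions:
 h(b) = C1 + Integral(C2*airyai(-2^(1/3)*b/2) + C3*airybi(-2^(1/3)*b/2), b)


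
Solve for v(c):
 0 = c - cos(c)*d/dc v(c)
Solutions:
 v(c) = C1 + Integral(c/cos(c), c)


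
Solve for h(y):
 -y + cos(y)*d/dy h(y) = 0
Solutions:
 h(y) = C1 + Integral(y/cos(y), y)


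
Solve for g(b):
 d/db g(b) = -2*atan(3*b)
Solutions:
 g(b) = C1 - 2*b*atan(3*b) + log(9*b^2 + 1)/3


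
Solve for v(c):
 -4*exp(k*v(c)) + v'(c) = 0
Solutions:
 v(c) = Piecewise((log(-1/(C1*k + 4*c*k))/k, Ne(k, 0)), (nan, True))
 v(c) = Piecewise((C1 + 4*c, Eq(k, 0)), (nan, True))


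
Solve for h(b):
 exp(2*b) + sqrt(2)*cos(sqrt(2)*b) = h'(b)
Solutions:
 h(b) = C1 + exp(2*b)/2 + sin(sqrt(2)*b)


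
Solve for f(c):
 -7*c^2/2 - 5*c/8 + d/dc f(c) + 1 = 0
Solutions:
 f(c) = C1 + 7*c^3/6 + 5*c^2/16 - c


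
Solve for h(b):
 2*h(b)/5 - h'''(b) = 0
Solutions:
 h(b) = C3*exp(2^(1/3)*5^(2/3)*b/5) + (C1*sin(2^(1/3)*sqrt(3)*5^(2/3)*b/10) + C2*cos(2^(1/3)*sqrt(3)*5^(2/3)*b/10))*exp(-2^(1/3)*5^(2/3)*b/10)


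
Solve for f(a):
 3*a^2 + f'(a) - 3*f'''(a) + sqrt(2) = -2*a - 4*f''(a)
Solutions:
 f(a) = C1 + C2*exp(a*(2 - sqrt(7))/3) + C3*exp(a*(2 + sqrt(7))/3) - a^3 + 11*a^2 - 106*a - sqrt(2)*a


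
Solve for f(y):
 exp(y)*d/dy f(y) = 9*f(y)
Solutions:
 f(y) = C1*exp(-9*exp(-y))


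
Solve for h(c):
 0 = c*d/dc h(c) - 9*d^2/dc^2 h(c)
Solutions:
 h(c) = C1 + C2*erfi(sqrt(2)*c/6)


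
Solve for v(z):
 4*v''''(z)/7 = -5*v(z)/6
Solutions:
 v(z) = (C1*sin(2^(3/4)*945^(1/4)*z/12) + C2*cos(2^(3/4)*945^(1/4)*z/12))*exp(-2^(3/4)*945^(1/4)*z/12) + (C3*sin(2^(3/4)*945^(1/4)*z/12) + C4*cos(2^(3/4)*945^(1/4)*z/12))*exp(2^(3/4)*945^(1/4)*z/12)


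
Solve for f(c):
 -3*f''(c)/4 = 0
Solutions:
 f(c) = C1 + C2*c


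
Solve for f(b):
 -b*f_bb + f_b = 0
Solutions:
 f(b) = C1 + C2*b^2


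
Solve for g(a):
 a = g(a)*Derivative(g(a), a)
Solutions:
 g(a) = -sqrt(C1 + a^2)
 g(a) = sqrt(C1 + a^2)


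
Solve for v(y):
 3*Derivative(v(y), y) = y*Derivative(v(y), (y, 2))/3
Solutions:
 v(y) = C1 + C2*y^10


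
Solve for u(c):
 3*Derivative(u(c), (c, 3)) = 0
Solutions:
 u(c) = C1 + C2*c + C3*c^2


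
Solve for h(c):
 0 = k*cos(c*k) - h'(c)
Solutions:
 h(c) = C1 + sin(c*k)


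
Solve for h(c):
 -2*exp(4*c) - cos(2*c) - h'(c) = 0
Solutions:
 h(c) = C1 - exp(4*c)/2 - sin(2*c)/2


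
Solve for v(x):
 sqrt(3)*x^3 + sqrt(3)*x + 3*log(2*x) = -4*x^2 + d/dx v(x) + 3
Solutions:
 v(x) = C1 + sqrt(3)*x^4/4 + 4*x^3/3 + sqrt(3)*x^2/2 + 3*x*log(x) - 6*x + x*log(8)


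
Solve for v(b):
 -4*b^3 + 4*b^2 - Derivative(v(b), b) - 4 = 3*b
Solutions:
 v(b) = C1 - b^4 + 4*b^3/3 - 3*b^2/2 - 4*b


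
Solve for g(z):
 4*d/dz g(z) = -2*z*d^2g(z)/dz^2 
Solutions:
 g(z) = C1 + C2/z


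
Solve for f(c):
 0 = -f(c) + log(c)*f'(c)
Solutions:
 f(c) = C1*exp(li(c))


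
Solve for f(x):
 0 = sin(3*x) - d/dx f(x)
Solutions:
 f(x) = C1 - cos(3*x)/3


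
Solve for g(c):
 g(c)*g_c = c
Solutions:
 g(c) = -sqrt(C1 + c^2)
 g(c) = sqrt(C1 + c^2)


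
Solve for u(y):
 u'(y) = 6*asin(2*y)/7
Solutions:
 u(y) = C1 + 6*y*asin(2*y)/7 + 3*sqrt(1 - 4*y^2)/7


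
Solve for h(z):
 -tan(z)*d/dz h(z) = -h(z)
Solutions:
 h(z) = C1*sin(z)


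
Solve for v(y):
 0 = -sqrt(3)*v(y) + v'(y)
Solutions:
 v(y) = C1*exp(sqrt(3)*y)


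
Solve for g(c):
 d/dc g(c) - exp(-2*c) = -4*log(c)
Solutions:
 g(c) = C1 - 4*c*log(c) + 4*c - exp(-2*c)/2


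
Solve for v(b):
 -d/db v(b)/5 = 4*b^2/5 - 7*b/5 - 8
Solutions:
 v(b) = C1 - 4*b^3/3 + 7*b^2/2 + 40*b


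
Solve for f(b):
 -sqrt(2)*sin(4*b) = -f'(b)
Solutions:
 f(b) = C1 - sqrt(2)*cos(4*b)/4


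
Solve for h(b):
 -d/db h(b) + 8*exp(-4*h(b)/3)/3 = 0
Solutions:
 h(b) = 3*log(-I*(C1 + 32*b/9)^(1/4))
 h(b) = 3*log(I*(C1 + 32*b/9)^(1/4))
 h(b) = 3*log(-(C1 + 32*b/9)^(1/4))
 h(b) = 3*log(C1 + 32*b/9)/4


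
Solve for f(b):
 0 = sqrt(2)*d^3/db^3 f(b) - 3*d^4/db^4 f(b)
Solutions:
 f(b) = C1 + C2*b + C3*b^2 + C4*exp(sqrt(2)*b/3)


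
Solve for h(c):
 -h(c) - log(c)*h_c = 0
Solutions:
 h(c) = C1*exp(-li(c))


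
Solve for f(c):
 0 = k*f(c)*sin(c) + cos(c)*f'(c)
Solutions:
 f(c) = C1*exp(k*log(cos(c)))


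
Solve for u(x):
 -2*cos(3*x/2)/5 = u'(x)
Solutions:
 u(x) = C1 - 4*sin(3*x/2)/15


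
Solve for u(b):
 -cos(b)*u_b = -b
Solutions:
 u(b) = C1 + Integral(b/cos(b), b)


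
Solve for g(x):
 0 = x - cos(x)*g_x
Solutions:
 g(x) = C1 + Integral(x/cos(x), x)


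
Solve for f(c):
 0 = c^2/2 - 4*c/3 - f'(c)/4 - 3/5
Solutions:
 f(c) = C1 + 2*c^3/3 - 8*c^2/3 - 12*c/5


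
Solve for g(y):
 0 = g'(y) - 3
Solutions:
 g(y) = C1 + 3*y


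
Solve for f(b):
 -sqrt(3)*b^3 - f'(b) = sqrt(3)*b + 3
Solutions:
 f(b) = C1 - sqrt(3)*b^4/4 - sqrt(3)*b^2/2 - 3*b


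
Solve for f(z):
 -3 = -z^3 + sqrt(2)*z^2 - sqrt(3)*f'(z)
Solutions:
 f(z) = C1 - sqrt(3)*z^4/12 + sqrt(6)*z^3/9 + sqrt(3)*z


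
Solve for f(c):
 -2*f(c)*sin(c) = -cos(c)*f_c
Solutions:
 f(c) = C1/cos(c)^2


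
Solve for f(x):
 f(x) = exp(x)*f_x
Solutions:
 f(x) = C1*exp(-exp(-x))


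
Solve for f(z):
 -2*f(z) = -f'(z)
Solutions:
 f(z) = C1*exp(2*z)


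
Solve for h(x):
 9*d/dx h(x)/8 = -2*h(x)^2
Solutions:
 h(x) = 9/(C1 + 16*x)


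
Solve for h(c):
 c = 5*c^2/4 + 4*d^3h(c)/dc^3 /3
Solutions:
 h(c) = C1 + C2*c + C3*c^2 - c^5/64 + c^4/32


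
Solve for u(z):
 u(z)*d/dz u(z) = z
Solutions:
 u(z) = -sqrt(C1 + z^2)
 u(z) = sqrt(C1 + z^2)


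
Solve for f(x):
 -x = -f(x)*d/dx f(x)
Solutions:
 f(x) = -sqrt(C1 + x^2)
 f(x) = sqrt(C1 + x^2)


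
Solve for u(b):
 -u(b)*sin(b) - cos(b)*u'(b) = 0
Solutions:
 u(b) = C1*cos(b)


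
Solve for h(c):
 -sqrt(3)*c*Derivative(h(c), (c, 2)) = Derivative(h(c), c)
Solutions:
 h(c) = C1 + C2*c^(1 - sqrt(3)/3)


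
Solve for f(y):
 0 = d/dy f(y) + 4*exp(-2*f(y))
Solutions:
 f(y) = log(-sqrt(C1 - 8*y))
 f(y) = log(C1 - 8*y)/2


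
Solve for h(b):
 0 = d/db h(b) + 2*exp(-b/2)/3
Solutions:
 h(b) = C1 + 4*exp(-b/2)/3


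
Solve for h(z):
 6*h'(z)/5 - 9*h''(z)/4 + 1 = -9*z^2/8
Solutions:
 h(z) = C1 + C2*exp(8*z/15) - 5*z^3/16 - 225*z^2/128 - 11405*z/1536


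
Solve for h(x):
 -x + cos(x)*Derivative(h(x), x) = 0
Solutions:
 h(x) = C1 + Integral(x/cos(x), x)


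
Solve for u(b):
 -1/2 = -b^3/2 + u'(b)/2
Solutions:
 u(b) = C1 + b^4/4 - b


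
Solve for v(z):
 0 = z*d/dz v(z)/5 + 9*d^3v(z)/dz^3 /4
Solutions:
 v(z) = C1 + Integral(C2*airyai(-2^(2/3)*75^(1/3)*z/15) + C3*airybi(-2^(2/3)*75^(1/3)*z/15), z)


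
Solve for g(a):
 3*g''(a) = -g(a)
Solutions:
 g(a) = C1*sin(sqrt(3)*a/3) + C2*cos(sqrt(3)*a/3)


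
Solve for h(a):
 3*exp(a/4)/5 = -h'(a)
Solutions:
 h(a) = C1 - 12*exp(a/4)/5


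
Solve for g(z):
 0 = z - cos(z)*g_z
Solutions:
 g(z) = C1 + Integral(z/cos(z), z)


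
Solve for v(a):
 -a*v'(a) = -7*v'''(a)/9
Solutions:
 v(a) = C1 + Integral(C2*airyai(21^(2/3)*a/7) + C3*airybi(21^(2/3)*a/7), a)


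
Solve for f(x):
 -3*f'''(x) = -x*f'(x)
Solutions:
 f(x) = C1 + Integral(C2*airyai(3^(2/3)*x/3) + C3*airybi(3^(2/3)*x/3), x)


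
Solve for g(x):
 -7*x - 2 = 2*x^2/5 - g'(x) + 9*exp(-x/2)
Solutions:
 g(x) = C1 + 2*x^3/15 + 7*x^2/2 + 2*x - 18*exp(-x/2)


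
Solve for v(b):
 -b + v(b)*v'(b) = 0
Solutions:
 v(b) = -sqrt(C1 + b^2)
 v(b) = sqrt(C1 + b^2)


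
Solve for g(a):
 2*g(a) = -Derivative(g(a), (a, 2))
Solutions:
 g(a) = C1*sin(sqrt(2)*a) + C2*cos(sqrt(2)*a)


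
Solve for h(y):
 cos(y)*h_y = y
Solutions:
 h(y) = C1 + Integral(y/cos(y), y)


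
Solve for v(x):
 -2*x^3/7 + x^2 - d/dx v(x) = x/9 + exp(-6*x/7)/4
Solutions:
 v(x) = C1 - x^4/14 + x^3/3 - x^2/18 + 7*exp(-6*x/7)/24


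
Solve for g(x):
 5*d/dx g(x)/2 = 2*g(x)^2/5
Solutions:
 g(x) = -25/(C1 + 4*x)


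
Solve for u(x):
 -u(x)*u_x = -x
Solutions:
 u(x) = -sqrt(C1 + x^2)
 u(x) = sqrt(C1 + x^2)


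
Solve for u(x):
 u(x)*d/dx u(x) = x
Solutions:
 u(x) = -sqrt(C1 + x^2)
 u(x) = sqrt(C1 + x^2)


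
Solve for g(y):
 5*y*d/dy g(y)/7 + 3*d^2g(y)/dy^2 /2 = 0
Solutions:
 g(y) = C1 + C2*erf(sqrt(105)*y/21)


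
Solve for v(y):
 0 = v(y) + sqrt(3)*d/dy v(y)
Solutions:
 v(y) = C1*exp(-sqrt(3)*y/3)


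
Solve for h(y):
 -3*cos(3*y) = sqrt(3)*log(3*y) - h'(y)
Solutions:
 h(y) = C1 + sqrt(3)*y*(log(y) - 1) + sqrt(3)*y*log(3) + sin(3*y)


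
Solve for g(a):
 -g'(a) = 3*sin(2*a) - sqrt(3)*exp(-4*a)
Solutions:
 g(a) = C1 + 3*cos(2*a)/2 - sqrt(3)*exp(-4*a)/4


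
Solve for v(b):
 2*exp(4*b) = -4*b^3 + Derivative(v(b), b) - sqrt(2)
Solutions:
 v(b) = C1 + b^4 + sqrt(2)*b + exp(4*b)/2


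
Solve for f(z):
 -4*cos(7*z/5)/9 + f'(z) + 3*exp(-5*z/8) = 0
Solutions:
 f(z) = C1 + 20*sin(7*z/5)/63 + 24*exp(-5*z/8)/5


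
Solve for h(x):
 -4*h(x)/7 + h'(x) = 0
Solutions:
 h(x) = C1*exp(4*x/7)


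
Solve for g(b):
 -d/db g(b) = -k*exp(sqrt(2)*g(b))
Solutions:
 g(b) = sqrt(2)*(2*log(-1/(C1 + b*k)) - log(2))/4


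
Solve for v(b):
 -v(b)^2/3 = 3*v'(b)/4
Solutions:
 v(b) = 9/(C1 + 4*b)


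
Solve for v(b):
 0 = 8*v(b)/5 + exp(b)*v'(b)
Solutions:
 v(b) = C1*exp(8*exp(-b)/5)


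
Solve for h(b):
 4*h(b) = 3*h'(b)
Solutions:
 h(b) = C1*exp(4*b/3)


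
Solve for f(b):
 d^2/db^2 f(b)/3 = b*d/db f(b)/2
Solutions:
 f(b) = C1 + C2*erfi(sqrt(3)*b/2)


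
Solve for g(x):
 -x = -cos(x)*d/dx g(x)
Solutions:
 g(x) = C1 + Integral(x/cos(x), x)


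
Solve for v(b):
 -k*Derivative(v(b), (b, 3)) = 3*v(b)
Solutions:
 v(b) = C1*exp(3^(1/3)*b*(-1/k)^(1/3)) + C2*exp(b*(-1/k)^(1/3)*(-3^(1/3) + 3^(5/6)*I)/2) + C3*exp(-b*(-1/k)^(1/3)*(3^(1/3) + 3^(5/6)*I)/2)


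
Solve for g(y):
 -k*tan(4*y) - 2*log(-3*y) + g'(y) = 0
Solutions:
 g(y) = C1 - k*log(cos(4*y))/4 + 2*y*log(-y) - 2*y + 2*y*log(3)


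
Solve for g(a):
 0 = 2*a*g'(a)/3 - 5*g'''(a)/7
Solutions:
 g(a) = C1 + Integral(C2*airyai(14^(1/3)*15^(2/3)*a/15) + C3*airybi(14^(1/3)*15^(2/3)*a/15), a)


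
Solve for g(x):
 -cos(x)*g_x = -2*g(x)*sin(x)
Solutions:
 g(x) = C1/cos(x)^2


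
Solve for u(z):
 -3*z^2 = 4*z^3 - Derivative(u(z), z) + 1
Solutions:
 u(z) = C1 + z^4 + z^3 + z


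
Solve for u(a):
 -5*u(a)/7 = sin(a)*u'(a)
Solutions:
 u(a) = C1*(cos(a) + 1)^(5/14)/(cos(a) - 1)^(5/14)


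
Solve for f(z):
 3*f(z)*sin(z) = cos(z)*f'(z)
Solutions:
 f(z) = C1/cos(z)^3


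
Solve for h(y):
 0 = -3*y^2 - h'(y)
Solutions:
 h(y) = C1 - y^3


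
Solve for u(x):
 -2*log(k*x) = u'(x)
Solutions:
 u(x) = C1 - 2*x*log(k*x) + 2*x


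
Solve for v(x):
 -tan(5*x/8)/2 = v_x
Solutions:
 v(x) = C1 + 4*log(cos(5*x/8))/5


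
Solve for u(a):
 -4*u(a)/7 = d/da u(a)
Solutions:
 u(a) = C1*exp(-4*a/7)


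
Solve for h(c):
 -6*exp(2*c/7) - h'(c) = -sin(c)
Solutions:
 h(c) = C1 - 21*exp(2*c/7) - cos(c)


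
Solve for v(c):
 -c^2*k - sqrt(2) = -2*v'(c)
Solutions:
 v(c) = C1 + c^3*k/6 + sqrt(2)*c/2


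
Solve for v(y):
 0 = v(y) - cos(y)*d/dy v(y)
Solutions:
 v(y) = C1*sqrt(sin(y) + 1)/sqrt(sin(y) - 1)


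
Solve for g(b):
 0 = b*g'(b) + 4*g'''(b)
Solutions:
 g(b) = C1 + Integral(C2*airyai(-2^(1/3)*b/2) + C3*airybi(-2^(1/3)*b/2), b)


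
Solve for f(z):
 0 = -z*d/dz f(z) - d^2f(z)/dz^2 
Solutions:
 f(z) = C1 + C2*erf(sqrt(2)*z/2)


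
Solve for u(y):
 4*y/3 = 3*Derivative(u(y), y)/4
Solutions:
 u(y) = C1 + 8*y^2/9


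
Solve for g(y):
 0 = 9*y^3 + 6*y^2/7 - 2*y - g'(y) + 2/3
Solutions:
 g(y) = C1 + 9*y^4/4 + 2*y^3/7 - y^2 + 2*y/3


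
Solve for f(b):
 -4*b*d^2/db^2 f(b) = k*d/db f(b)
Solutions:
 f(b) = C1 + b^(1 - re(k)/4)*(C2*sin(log(b)*Abs(im(k))/4) + C3*cos(log(b)*im(k)/4))


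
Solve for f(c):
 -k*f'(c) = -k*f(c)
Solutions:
 f(c) = C1*exp(c)


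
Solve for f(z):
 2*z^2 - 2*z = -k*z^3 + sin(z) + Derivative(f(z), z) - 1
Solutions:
 f(z) = C1 + k*z^4/4 + 2*z^3/3 - z^2 + z + cos(z)


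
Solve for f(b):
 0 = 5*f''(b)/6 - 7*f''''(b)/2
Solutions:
 f(b) = C1 + C2*b + C3*exp(-sqrt(105)*b/21) + C4*exp(sqrt(105)*b/21)


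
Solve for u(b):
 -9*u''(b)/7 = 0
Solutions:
 u(b) = C1 + C2*b


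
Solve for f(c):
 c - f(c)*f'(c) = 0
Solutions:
 f(c) = -sqrt(C1 + c^2)
 f(c) = sqrt(C1 + c^2)


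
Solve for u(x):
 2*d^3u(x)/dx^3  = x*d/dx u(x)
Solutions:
 u(x) = C1 + Integral(C2*airyai(2^(2/3)*x/2) + C3*airybi(2^(2/3)*x/2), x)


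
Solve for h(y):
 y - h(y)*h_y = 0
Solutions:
 h(y) = -sqrt(C1 + y^2)
 h(y) = sqrt(C1 + y^2)


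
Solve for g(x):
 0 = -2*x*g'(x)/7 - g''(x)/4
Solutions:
 g(x) = C1 + C2*erf(2*sqrt(7)*x/7)


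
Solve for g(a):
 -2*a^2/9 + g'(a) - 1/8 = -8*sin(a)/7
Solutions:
 g(a) = C1 + 2*a^3/27 + a/8 + 8*cos(a)/7


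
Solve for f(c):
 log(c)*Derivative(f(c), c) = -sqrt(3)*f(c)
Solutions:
 f(c) = C1*exp(-sqrt(3)*li(c))


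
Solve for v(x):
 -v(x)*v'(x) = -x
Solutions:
 v(x) = -sqrt(C1 + x^2)
 v(x) = sqrt(C1 + x^2)


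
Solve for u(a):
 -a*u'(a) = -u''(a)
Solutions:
 u(a) = C1 + C2*erfi(sqrt(2)*a/2)


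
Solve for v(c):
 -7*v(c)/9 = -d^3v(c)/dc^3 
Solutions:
 v(c) = C3*exp(21^(1/3)*c/3) + (C1*sin(3^(5/6)*7^(1/3)*c/6) + C2*cos(3^(5/6)*7^(1/3)*c/6))*exp(-21^(1/3)*c/6)


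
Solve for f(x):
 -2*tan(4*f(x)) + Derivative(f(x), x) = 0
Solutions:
 f(x) = -asin(C1*exp(8*x))/4 + pi/4
 f(x) = asin(C1*exp(8*x))/4


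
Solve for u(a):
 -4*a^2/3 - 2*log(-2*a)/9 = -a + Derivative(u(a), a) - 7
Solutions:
 u(a) = C1 - 4*a^3/9 + a^2/2 - 2*a*log(-a)/9 + a*(65 - 2*log(2))/9


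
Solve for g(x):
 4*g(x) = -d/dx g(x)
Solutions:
 g(x) = C1*exp(-4*x)


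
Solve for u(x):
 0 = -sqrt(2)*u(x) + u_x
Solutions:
 u(x) = C1*exp(sqrt(2)*x)


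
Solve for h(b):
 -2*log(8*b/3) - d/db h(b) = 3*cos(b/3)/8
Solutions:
 h(b) = C1 - 2*b*log(b) - 6*b*log(2) + 2*b + 2*b*log(3) - 9*sin(b/3)/8


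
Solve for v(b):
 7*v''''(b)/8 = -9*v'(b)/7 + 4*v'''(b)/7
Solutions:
 v(b) = C1 + C2*exp(b*(512*2^(1/3)/(441*sqrt(1701177) + 575251)^(1/3) + 64 + 2^(2/3)*(441*sqrt(1701177) + 575251)^(1/3))/294)*sin(2^(1/3)*sqrt(3)*b*(-2^(1/3)*(441*sqrt(1701177) + 575251)^(1/3) + 512/(441*sqrt(1701177) + 575251)^(1/3))/294) + C3*exp(b*(512*2^(1/3)/(441*sqrt(1701177) + 575251)^(1/3) + 64 + 2^(2/3)*(441*sqrt(1701177) + 575251)^(1/3))/294)*cos(2^(1/3)*sqrt(3)*b*(-2^(1/3)*(441*sqrt(1701177) + 575251)^(1/3) + 512/(441*sqrt(1701177) + 575251)^(1/3))/294) + C4*exp(b*(-2^(2/3)*(441*sqrt(1701177) + 575251)^(1/3) - 512*2^(1/3)/(441*sqrt(1701177) + 575251)^(1/3) + 32)/147)


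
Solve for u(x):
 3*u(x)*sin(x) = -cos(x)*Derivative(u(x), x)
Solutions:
 u(x) = C1*cos(x)^3


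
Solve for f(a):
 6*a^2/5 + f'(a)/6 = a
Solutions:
 f(a) = C1 - 12*a^3/5 + 3*a^2


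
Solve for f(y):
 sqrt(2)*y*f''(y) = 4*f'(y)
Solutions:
 f(y) = C1 + C2*y^(1 + 2*sqrt(2))


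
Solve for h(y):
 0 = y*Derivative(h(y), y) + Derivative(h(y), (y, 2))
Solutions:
 h(y) = C1 + C2*erf(sqrt(2)*y/2)


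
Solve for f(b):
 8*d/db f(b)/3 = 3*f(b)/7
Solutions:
 f(b) = C1*exp(9*b/56)


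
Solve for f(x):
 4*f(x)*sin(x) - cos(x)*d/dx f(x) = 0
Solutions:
 f(x) = C1/cos(x)^4


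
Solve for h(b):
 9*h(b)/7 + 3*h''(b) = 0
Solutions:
 h(b) = C1*sin(sqrt(21)*b/7) + C2*cos(sqrt(21)*b/7)


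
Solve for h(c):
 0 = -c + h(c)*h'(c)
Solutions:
 h(c) = -sqrt(C1 + c^2)
 h(c) = sqrt(C1 + c^2)


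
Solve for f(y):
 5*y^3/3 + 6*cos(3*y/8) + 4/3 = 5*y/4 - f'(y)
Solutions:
 f(y) = C1 - 5*y^4/12 + 5*y^2/8 - 4*y/3 - 16*sin(3*y/8)


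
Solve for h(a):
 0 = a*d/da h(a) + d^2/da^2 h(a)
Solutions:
 h(a) = C1 + C2*erf(sqrt(2)*a/2)


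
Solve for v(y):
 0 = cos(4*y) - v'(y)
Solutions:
 v(y) = C1 + sin(4*y)/4


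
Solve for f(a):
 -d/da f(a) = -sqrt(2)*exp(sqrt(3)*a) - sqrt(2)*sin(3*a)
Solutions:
 f(a) = C1 + sqrt(6)*exp(sqrt(3)*a)/3 - sqrt(2)*cos(3*a)/3


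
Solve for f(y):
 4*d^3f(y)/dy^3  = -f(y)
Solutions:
 f(y) = C3*exp(-2^(1/3)*y/2) + (C1*sin(2^(1/3)*sqrt(3)*y/4) + C2*cos(2^(1/3)*sqrt(3)*y/4))*exp(2^(1/3)*y/4)


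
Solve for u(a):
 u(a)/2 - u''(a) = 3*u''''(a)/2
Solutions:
 u(a) = C1*exp(-sqrt(3)*a/3) + C2*exp(sqrt(3)*a/3) + C3*sin(a) + C4*cos(a)


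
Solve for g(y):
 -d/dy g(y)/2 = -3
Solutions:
 g(y) = C1 + 6*y


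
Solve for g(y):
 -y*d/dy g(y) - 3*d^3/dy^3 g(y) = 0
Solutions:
 g(y) = C1 + Integral(C2*airyai(-3^(2/3)*y/3) + C3*airybi(-3^(2/3)*y/3), y)


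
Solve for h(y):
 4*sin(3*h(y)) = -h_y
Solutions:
 h(y) = -acos((-C1 - exp(24*y))/(C1 - exp(24*y)))/3 + 2*pi/3
 h(y) = acos((-C1 - exp(24*y))/(C1 - exp(24*y)))/3


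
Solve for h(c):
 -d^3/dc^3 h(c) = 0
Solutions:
 h(c) = C1 + C2*c + C3*c^2


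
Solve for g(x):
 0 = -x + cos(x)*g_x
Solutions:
 g(x) = C1 + Integral(x/cos(x), x)


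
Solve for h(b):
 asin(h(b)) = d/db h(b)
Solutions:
 Integral(1/asin(_y), (_y, h(b))) = C1 + b


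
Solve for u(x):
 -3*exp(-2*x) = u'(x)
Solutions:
 u(x) = C1 + 3*exp(-2*x)/2


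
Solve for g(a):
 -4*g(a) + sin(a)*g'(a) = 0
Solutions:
 g(a) = C1*(cos(a)^2 - 2*cos(a) + 1)/(cos(a)^2 + 2*cos(a) + 1)


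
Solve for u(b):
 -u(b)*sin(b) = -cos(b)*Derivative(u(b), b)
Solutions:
 u(b) = C1/cos(b)


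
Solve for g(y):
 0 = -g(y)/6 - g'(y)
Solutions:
 g(y) = C1*exp(-y/6)


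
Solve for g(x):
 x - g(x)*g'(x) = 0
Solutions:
 g(x) = -sqrt(C1 + x^2)
 g(x) = sqrt(C1 + x^2)


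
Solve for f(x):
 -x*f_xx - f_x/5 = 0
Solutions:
 f(x) = C1 + C2*x^(4/5)


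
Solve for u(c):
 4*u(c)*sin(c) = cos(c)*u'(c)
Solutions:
 u(c) = C1/cos(c)^4


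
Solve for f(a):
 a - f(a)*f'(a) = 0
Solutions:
 f(a) = -sqrt(C1 + a^2)
 f(a) = sqrt(C1 + a^2)


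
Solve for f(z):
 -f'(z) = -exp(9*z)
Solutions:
 f(z) = C1 + exp(9*z)/9


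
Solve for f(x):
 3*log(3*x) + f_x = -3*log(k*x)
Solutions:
 f(x) = C1 + 3*x*(-log(k) - log(3) + 2) - 6*x*log(x)


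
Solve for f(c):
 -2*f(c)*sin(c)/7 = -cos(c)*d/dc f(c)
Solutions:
 f(c) = C1/cos(c)^(2/7)


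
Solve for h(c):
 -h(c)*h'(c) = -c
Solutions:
 h(c) = -sqrt(C1 + c^2)
 h(c) = sqrt(C1 + c^2)


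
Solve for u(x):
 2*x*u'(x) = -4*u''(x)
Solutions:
 u(x) = C1 + C2*erf(x/2)


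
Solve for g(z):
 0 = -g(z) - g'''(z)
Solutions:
 g(z) = C3*exp(-z) + (C1*sin(sqrt(3)*z/2) + C2*cos(sqrt(3)*z/2))*exp(z/2)


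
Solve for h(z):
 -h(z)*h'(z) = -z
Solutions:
 h(z) = -sqrt(C1 + z^2)
 h(z) = sqrt(C1 + z^2)


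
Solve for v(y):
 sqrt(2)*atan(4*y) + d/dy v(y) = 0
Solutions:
 v(y) = C1 - sqrt(2)*(y*atan(4*y) - log(16*y^2 + 1)/8)


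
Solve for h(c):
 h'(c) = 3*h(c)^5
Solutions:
 h(c) = -(-1/(C1 + 12*c))^(1/4)
 h(c) = (-1/(C1 + 12*c))^(1/4)
 h(c) = -I*(-1/(C1 + 12*c))^(1/4)
 h(c) = I*(-1/(C1 + 12*c))^(1/4)


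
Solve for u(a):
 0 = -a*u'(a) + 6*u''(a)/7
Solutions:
 u(a) = C1 + C2*erfi(sqrt(21)*a/6)


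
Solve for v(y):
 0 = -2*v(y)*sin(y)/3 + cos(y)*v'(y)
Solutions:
 v(y) = C1/cos(y)^(2/3)


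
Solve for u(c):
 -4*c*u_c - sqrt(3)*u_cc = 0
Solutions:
 u(c) = C1 + C2*erf(sqrt(2)*3^(3/4)*c/3)


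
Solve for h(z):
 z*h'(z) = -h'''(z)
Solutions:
 h(z) = C1 + Integral(C2*airyai(-z) + C3*airybi(-z), z)


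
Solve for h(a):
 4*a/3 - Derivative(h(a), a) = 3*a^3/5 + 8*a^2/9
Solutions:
 h(a) = C1 - 3*a^4/20 - 8*a^3/27 + 2*a^2/3


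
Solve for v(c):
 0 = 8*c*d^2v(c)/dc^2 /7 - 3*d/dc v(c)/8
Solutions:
 v(c) = C1 + C2*c^(85/64)


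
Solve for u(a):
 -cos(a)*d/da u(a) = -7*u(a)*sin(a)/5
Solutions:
 u(a) = C1/cos(a)^(7/5)


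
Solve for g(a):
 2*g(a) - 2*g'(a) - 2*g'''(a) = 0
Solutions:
 g(a) = C1*exp(-a*(-2*18^(1/3)/(9 + sqrt(93))^(1/3) + 12^(1/3)*(9 + sqrt(93))^(1/3))/12)*sin(2^(1/3)*3^(1/6)*a*(6/(9 + sqrt(93))^(1/3) + 2^(1/3)*3^(2/3)*(9 + sqrt(93))^(1/3))/12) + C2*exp(-a*(-2*18^(1/3)/(9 + sqrt(93))^(1/3) + 12^(1/3)*(9 + sqrt(93))^(1/3))/12)*cos(2^(1/3)*3^(1/6)*a*(6/(9 + sqrt(93))^(1/3) + 2^(1/3)*3^(2/3)*(9 + sqrt(93))^(1/3))/12) + C3*exp(a*(-2*18^(1/3)/(9 + sqrt(93))^(1/3) + 12^(1/3)*(9 + sqrt(93))^(1/3))/6)


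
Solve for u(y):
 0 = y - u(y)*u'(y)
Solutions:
 u(y) = -sqrt(C1 + y^2)
 u(y) = sqrt(C1 + y^2)


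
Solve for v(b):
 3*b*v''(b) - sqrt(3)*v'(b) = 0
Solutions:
 v(b) = C1 + C2*b^(sqrt(3)/3 + 1)


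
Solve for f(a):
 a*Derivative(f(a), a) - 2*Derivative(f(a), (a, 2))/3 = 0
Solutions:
 f(a) = C1 + C2*erfi(sqrt(3)*a/2)


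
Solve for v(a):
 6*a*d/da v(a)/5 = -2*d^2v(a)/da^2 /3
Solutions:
 v(a) = C1 + C2*erf(3*sqrt(10)*a/10)


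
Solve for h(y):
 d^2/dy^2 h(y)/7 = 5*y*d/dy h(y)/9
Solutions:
 h(y) = C1 + C2*erfi(sqrt(70)*y/6)


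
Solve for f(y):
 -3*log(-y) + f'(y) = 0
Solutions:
 f(y) = C1 + 3*y*log(-y) - 3*y


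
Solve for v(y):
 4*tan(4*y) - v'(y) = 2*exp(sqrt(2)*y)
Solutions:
 v(y) = C1 - sqrt(2)*exp(sqrt(2)*y) - log(cos(4*y))


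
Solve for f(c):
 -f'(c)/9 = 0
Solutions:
 f(c) = C1


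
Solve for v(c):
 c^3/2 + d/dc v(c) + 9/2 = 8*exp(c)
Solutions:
 v(c) = C1 - c^4/8 - 9*c/2 + 8*exp(c)


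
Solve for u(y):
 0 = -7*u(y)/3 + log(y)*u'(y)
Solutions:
 u(y) = C1*exp(7*li(y)/3)


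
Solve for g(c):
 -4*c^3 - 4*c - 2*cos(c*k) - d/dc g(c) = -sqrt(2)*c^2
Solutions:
 g(c) = C1 - c^4 + sqrt(2)*c^3/3 - 2*c^2 - 2*sin(c*k)/k


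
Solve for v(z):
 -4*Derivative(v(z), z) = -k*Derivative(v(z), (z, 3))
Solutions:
 v(z) = C1 + C2*exp(-2*z*sqrt(1/k)) + C3*exp(2*z*sqrt(1/k))


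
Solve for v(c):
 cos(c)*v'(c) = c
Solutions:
 v(c) = C1 + Integral(c/cos(c), c)


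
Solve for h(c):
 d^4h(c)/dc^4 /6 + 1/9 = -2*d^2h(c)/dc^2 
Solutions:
 h(c) = C1 + C2*c + C3*sin(2*sqrt(3)*c) + C4*cos(2*sqrt(3)*c) - c^2/36


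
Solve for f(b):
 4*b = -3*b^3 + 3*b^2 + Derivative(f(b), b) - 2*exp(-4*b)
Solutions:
 f(b) = C1 + 3*b^4/4 - b^3 + 2*b^2 - exp(-4*b)/2


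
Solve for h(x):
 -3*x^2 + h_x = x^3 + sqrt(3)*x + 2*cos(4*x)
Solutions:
 h(x) = C1 + x^4/4 + x^3 + sqrt(3)*x^2/2 + sin(4*x)/2


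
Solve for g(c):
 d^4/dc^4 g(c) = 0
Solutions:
 g(c) = C1 + C2*c + C3*c^2 + C4*c^3


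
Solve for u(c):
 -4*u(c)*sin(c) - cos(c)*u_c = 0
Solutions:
 u(c) = C1*cos(c)^4


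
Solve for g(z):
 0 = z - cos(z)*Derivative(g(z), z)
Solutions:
 g(z) = C1 + Integral(z/cos(z), z)


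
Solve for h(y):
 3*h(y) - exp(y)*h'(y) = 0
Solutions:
 h(y) = C1*exp(-3*exp(-y))


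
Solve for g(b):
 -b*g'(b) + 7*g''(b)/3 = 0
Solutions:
 g(b) = C1 + C2*erfi(sqrt(42)*b/14)


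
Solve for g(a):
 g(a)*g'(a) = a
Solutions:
 g(a) = -sqrt(C1 + a^2)
 g(a) = sqrt(C1 + a^2)


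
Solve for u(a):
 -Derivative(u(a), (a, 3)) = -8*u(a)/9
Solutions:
 u(a) = C3*exp(2*3^(1/3)*a/3) + (C1*sin(3^(5/6)*a/3) + C2*cos(3^(5/6)*a/3))*exp(-3^(1/3)*a/3)


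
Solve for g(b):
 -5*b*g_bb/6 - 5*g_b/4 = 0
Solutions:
 g(b) = C1 + C2/sqrt(b)


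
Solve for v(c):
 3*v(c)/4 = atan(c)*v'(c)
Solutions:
 v(c) = C1*exp(3*Integral(1/atan(c), c)/4)


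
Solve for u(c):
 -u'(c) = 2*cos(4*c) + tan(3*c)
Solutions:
 u(c) = C1 + log(cos(3*c))/3 - sin(4*c)/2


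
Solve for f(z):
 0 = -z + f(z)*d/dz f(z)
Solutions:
 f(z) = -sqrt(C1 + z^2)
 f(z) = sqrt(C1 + z^2)


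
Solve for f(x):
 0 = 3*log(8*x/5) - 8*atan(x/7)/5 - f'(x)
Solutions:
 f(x) = C1 + 3*x*log(x) - 8*x*atan(x/7)/5 - 3*x*log(5) - 3*x + 9*x*log(2) + 28*log(x^2 + 49)/5


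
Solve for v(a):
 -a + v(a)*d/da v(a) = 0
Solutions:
 v(a) = -sqrt(C1 + a^2)
 v(a) = sqrt(C1 + a^2)


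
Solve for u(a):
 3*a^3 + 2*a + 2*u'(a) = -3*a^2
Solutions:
 u(a) = C1 - 3*a^4/8 - a^3/2 - a^2/2


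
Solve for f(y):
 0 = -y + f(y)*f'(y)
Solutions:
 f(y) = -sqrt(C1 + y^2)
 f(y) = sqrt(C1 + y^2)


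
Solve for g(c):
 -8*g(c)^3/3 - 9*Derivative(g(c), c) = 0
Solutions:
 g(c) = -3*sqrt(6)*sqrt(-1/(C1 - 8*c))/2
 g(c) = 3*sqrt(6)*sqrt(-1/(C1 - 8*c))/2


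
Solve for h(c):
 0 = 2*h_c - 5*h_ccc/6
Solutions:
 h(c) = C1 + C2*exp(-2*sqrt(15)*c/5) + C3*exp(2*sqrt(15)*c/5)
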